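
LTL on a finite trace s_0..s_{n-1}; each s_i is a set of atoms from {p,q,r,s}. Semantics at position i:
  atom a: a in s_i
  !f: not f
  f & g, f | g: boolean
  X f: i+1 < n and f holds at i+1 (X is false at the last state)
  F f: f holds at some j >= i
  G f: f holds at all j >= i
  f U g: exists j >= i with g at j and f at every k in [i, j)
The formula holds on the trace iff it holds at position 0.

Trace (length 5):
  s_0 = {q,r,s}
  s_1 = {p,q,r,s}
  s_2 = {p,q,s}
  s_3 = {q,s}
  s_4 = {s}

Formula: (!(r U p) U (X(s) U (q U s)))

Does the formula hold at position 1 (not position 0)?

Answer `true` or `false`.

s_0={q,r,s}: (!(r U p) U (X(s) U (q U s)))=True !(r U p)=False (r U p)=True r=True p=False (X(s) U (q U s))=True X(s)=True s=True (q U s)=True q=True
s_1={p,q,r,s}: (!(r U p) U (X(s) U (q U s)))=True !(r U p)=False (r U p)=True r=True p=True (X(s) U (q U s))=True X(s)=True s=True (q U s)=True q=True
s_2={p,q,s}: (!(r U p) U (X(s) U (q U s)))=True !(r U p)=False (r U p)=True r=False p=True (X(s) U (q U s))=True X(s)=True s=True (q U s)=True q=True
s_3={q,s}: (!(r U p) U (X(s) U (q U s)))=True !(r U p)=True (r U p)=False r=False p=False (X(s) U (q U s))=True X(s)=True s=True (q U s)=True q=True
s_4={s}: (!(r U p) U (X(s) U (q U s)))=True !(r U p)=True (r U p)=False r=False p=False (X(s) U (q U s))=True X(s)=False s=True (q U s)=True q=False
Evaluating at position 1: result = True

Answer: true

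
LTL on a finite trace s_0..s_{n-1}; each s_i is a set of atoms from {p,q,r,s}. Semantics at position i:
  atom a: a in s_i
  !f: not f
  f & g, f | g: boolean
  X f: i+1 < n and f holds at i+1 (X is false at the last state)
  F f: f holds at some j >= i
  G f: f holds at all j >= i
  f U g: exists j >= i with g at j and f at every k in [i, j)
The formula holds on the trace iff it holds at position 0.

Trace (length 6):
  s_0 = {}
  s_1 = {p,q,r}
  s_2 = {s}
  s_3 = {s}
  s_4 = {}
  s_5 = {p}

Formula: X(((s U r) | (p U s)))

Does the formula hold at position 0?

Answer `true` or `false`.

Answer: true

Derivation:
s_0={}: X(((s U r) | (p U s)))=True ((s U r) | (p U s))=False (s U r)=False s=False r=False (p U s)=False p=False
s_1={p,q,r}: X(((s U r) | (p U s)))=True ((s U r) | (p U s))=True (s U r)=True s=False r=True (p U s)=True p=True
s_2={s}: X(((s U r) | (p U s)))=True ((s U r) | (p U s))=True (s U r)=False s=True r=False (p U s)=True p=False
s_3={s}: X(((s U r) | (p U s)))=False ((s U r) | (p U s))=True (s U r)=False s=True r=False (p U s)=True p=False
s_4={}: X(((s U r) | (p U s)))=False ((s U r) | (p U s))=False (s U r)=False s=False r=False (p U s)=False p=False
s_5={p}: X(((s U r) | (p U s)))=False ((s U r) | (p U s))=False (s U r)=False s=False r=False (p U s)=False p=True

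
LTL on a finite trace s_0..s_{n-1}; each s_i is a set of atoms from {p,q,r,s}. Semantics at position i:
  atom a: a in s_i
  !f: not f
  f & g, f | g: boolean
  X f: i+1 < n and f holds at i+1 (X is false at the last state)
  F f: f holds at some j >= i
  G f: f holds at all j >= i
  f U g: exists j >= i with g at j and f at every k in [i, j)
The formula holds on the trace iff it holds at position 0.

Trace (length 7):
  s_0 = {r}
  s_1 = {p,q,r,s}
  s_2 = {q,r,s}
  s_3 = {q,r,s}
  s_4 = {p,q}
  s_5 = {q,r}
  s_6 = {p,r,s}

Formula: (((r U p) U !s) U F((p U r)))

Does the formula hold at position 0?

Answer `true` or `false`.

s_0={r}: (((r U p) U !s) U F((p U r)))=True ((r U p) U !s)=True (r U p)=True r=True p=False !s=True s=False F((p U r))=True (p U r)=True
s_1={p,q,r,s}: (((r U p) U !s) U F((p U r)))=True ((r U p) U !s)=True (r U p)=True r=True p=True !s=False s=True F((p U r))=True (p U r)=True
s_2={q,r,s}: (((r U p) U !s) U F((p U r)))=True ((r U p) U !s)=True (r U p)=True r=True p=False !s=False s=True F((p U r))=True (p U r)=True
s_3={q,r,s}: (((r U p) U !s) U F((p U r)))=True ((r U p) U !s)=True (r U p)=True r=True p=False !s=False s=True F((p U r))=True (p U r)=True
s_4={p,q}: (((r U p) U !s) U F((p U r)))=True ((r U p) U !s)=True (r U p)=True r=False p=True !s=True s=False F((p U r))=True (p U r)=True
s_5={q,r}: (((r U p) U !s) U F((p U r)))=True ((r U p) U !s)=True (r U p)=True r=True p=False !s=True s=False F((p U r))=True (p U r)=True
s_6={p,r,s}: (((r U p) U !s) U F((p U r)))=True ((r U p) U !s)=False (r U p)=True r=True p=True !s=False s=True F((p U r))=True (p U r)=True

Answer: true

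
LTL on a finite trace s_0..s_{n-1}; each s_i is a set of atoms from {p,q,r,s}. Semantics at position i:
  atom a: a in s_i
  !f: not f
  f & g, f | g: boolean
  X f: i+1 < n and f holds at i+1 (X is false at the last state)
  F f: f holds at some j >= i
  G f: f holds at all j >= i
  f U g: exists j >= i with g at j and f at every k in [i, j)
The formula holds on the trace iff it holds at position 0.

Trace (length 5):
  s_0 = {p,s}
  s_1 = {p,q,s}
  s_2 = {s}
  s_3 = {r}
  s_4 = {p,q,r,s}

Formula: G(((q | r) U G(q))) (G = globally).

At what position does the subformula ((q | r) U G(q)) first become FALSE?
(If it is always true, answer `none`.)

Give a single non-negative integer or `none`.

Answer: 0

Derivation:
s_0={p,s}: ((q | r) U G(q))=False (q | r)=False q=False r=False G(q)=False
s_1={p,q,s}: ((q | r) U G(q))=False (q | r)=True q=True r=False G(q)=False
s_2={s}: ((q | r) U G(q))=False (q | r)=False q=False r=False G(q)=False
s_3={r}: ((q | r) U G(q))=True (q | r)=True q=False r=True G(q)=False
s_4={p,q,r,s}: ((q | r) U G(q))=True (q | r)=True q=True r=True G(q)=True
G(((q | r) U G(q))) holds globally = False
First violation at position 0.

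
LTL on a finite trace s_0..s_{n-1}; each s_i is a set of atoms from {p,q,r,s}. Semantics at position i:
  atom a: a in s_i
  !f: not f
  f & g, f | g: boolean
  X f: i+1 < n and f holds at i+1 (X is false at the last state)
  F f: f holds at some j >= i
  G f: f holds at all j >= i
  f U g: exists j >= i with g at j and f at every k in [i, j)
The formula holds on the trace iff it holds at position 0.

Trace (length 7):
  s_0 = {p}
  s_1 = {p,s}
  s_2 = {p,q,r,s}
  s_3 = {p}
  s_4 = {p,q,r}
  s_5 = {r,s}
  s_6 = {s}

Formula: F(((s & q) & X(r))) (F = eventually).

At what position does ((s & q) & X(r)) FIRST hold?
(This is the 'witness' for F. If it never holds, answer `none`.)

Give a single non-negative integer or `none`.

s_0={p}: ((s & q) & X(r))=False (s & q)=False s=False q=False X(r)=False r=False
s_1={p,s}: ((s & q) & X(r))=False (s & q)=False s=True q=False X(r)=True r=False
s_2={p,q,r,s}: ((s & q) & X(r))=False (s & q)=True s=True q=True X(r)=False r=True
s_3={p}: ((s & q) & X(r))=False (s & q)=False s=False q=False X(r)=True r=False
s_4={p,q,r}: ((s & q) & X(r))=False (s & q)=False s=False q=True X(r)=True r=True
s_5={r,s}: ((s & q) & X(r))=False (s & q)=False s=True q=False X(r)=False r=True
s_6={s}: ((s & q) & X(r))=False (s & q)=False s=True q=False X(r)=False r=False
F(((s & q) & X(r))) does not hold (no witness exists).

Answer: none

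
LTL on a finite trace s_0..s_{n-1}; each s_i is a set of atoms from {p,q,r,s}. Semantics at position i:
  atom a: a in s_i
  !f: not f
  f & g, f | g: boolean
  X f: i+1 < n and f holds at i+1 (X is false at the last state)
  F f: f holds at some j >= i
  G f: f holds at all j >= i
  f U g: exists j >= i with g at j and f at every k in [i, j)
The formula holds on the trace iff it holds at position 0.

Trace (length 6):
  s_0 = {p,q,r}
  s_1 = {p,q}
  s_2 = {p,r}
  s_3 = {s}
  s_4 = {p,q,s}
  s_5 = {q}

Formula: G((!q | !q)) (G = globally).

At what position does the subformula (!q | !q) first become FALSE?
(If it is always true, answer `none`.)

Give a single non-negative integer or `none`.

Answer: 0

Derivation:
s_0={p,q,r}: (!q | !q)=False !q=False q=True
s_1={p,q}: (!q | !q)=False !q=False q=True
s_2={p,r}: (!q | !q)=True !q=True q=False
s_3={s}: (!q | !q)=True !q=True q=False
s_4={p,q,s}: (!q | !q)=False !q=False q=True
s_5={q}: (!q | !q)=False !q=False q=True
G((!q | !q)) holds globally = False
First violation at position 0.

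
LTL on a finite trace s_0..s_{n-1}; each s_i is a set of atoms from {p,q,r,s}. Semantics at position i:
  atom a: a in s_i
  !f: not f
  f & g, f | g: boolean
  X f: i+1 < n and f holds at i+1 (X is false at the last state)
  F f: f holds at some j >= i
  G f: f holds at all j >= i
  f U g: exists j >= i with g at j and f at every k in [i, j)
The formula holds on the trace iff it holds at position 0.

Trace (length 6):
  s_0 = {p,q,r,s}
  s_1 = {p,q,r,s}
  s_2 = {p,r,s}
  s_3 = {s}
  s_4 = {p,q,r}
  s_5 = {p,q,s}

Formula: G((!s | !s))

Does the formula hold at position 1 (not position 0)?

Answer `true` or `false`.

s_0={p,q,r,s}: G((!s | !s))=False (!s | !s)=False !s=False s=True
s_1={p,q,r,s}: G((!s | !s))=False (!s | !s)=False !s=False s=True
s_2={p,r,s}: G((!s | !s))=False (!s | !s)=False !s=False s=True
s_3={s}: G((!s | !s))=False (!s | !s)=False !s=False s=True
s_4={p,q,r}: G((!s | !s))=False (!s | !s)=True !s=True s=False
s_5={p,q,s}: G((!s | !s))=False (!s | !s)=False !s=False s=True
Evaluating at position 1: result = False

Answer: false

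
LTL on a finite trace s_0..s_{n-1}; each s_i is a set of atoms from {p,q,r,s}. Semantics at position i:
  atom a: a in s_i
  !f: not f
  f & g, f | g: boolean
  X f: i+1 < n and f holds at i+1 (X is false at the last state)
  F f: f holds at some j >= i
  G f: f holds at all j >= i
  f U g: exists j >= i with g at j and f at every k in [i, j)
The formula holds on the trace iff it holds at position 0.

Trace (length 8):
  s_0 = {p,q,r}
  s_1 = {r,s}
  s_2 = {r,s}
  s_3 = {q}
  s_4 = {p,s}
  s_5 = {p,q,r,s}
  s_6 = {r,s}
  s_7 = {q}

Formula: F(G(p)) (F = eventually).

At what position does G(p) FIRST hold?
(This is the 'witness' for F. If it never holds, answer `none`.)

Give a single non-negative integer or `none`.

Answer: none

Derivation:
s_0={p,q,r}: G(p)=False p=True
s_1={r,s}: G(p)=False p=False
s_2={r,s}: G(p)=False p=False
s_3={q}: G(p)=False p=False
s_4={p,s}: G(p)=False p=True
s_5={p,q,r,s}: G(p)=False p=True
s_6={r,s}: G(p)=False p=False
s_7={q}: G(p)=False p=False
F(G(p)) does not hold (no witness exists).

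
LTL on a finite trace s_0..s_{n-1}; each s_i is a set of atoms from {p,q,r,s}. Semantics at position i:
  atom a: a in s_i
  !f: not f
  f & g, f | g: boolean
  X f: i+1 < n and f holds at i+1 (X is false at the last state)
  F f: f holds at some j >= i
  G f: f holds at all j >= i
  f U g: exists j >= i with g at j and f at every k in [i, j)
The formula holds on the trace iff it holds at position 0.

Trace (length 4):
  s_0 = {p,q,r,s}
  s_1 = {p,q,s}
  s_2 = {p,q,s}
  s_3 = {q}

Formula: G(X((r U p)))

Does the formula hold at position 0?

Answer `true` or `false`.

Answer: false

Derivation:
s_0={p,q,r,s}: G(X((r U p)))=False X((r U p))=True (r U p)=True r=True p=True
s_1={p,q,s}: G(X((r U p)))=False X((r U p))=True (r U p)=True r=False p=True
s_2={p,q,s}: G(X((r U p)))=False X((r U p))=False (r U p)=True r=False p=True
s_3={q}: G(X((r U p)))=False X((r U p))=False (r U p)=False r=False p=False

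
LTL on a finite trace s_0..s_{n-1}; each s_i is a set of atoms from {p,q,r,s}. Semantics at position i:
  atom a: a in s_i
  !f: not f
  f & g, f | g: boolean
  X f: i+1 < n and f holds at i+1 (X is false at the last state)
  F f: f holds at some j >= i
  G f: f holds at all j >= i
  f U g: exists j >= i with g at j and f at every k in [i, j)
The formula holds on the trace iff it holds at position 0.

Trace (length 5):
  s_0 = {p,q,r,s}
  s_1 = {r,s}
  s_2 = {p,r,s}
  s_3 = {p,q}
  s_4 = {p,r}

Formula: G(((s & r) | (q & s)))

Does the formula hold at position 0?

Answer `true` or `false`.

Answer: false

Derivation:
s_0={p,q,r,s}: G(((s & r) | (q & s)))=False ((s & r) | (q & s))=True (s & r)=True s=True r=True (q & s)=True q=True
s_1={r,s}: G(((s & r) | (q & s)))=False ((s & r) | (q & s))=True (s & r)=True s=True r=True (q & s)=False q=False
s_2={p,r,s}: G(((s & r) | (q & s)))=False ((s & r) | (q & s))=True (s & r)=True s=True r=True (q & s)=False q=False
s_3={p,q}: G(((s & r) | (q & s)))=False ((s & r) | (q & s))=False (s & r)=False s=False r=False (q & s)=False q=True
s_4={p,r}: G(((s & r) | (q & s)))=False ((s & r) | (q & s))=False (s & r)=False s=False r=True (q & s)=False q=False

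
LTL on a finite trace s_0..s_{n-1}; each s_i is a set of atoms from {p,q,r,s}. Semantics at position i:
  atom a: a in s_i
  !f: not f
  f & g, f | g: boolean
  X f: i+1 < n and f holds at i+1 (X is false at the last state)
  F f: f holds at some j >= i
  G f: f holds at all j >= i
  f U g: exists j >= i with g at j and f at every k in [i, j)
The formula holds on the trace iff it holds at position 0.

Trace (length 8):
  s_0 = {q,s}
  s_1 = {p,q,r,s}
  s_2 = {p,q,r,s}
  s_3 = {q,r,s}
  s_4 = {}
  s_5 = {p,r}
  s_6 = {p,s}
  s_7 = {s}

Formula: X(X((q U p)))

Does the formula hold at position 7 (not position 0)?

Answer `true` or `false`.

s_0={q,s}: X(X((q U p)))=True X((q U p))=True (q U p)=True q=True p=False
s_1={p,q,r,s}: X(X((q U p)))=False X((q U p))=True (q U p)=True q=True p=True
s_2={p,q,r,s}: X(X((q U p)))=False X((q U p))=False (q U p)=True q=True p=True
s_3={q,r,s}: X(X((q U p)))=True X((q U p))=False (q U p)=False q=True p=False
s_4={}: X(X((q U p)))=True X((q U p))=True (q U p)=False q=False p=False
s_5={p,r}: X(X((q U p)))=False X((q U p))=True (q U p)=True q=False p=True
s_6={p,s}: X(X((q U p)))=False X((q U p))=False (q U p)=True q=False p=True
s_7={s}: X(X((q U p)))=False X((q U p))=False (q U p)=False q=False p=False
Evaluating at position 7: result = False

Answer: false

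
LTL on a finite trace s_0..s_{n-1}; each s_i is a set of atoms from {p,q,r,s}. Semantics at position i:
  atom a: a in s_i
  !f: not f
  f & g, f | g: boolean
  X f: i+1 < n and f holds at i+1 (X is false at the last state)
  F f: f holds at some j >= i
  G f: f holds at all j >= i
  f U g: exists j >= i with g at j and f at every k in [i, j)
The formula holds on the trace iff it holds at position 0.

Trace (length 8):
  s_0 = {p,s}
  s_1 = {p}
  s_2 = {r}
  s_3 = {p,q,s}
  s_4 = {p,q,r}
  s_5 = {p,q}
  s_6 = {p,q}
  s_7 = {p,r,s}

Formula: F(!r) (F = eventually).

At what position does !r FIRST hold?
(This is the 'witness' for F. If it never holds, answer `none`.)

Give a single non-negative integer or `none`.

Answer: 0

Derivation:
s_0={p,s}: !r=True r=False
s_1={p}: !r=True r=False
s_2={r}: !r=False r=True
s_3={p,q,s}: !r=True r=False
s_4={p,q,r}: !r=False r=True
s_5={p,q}: !r=True r=False
s_6={p,q}: !r=True r=False
s_7={p,r,s}: !r=False r=True
F(!r) holds; first witness at position 0.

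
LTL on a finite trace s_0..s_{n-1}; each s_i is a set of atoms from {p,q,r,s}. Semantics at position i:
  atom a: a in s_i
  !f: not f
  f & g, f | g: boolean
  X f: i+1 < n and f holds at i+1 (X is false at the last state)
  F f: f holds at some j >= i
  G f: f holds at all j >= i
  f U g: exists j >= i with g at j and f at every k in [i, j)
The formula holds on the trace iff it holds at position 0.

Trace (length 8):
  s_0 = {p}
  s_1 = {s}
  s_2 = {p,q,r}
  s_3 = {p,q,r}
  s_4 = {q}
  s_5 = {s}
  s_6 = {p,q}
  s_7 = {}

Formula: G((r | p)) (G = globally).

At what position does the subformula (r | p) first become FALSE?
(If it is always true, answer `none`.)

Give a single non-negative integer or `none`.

s_0={p}: (r | p)=True r=False p=True
s_1={s}: (r | p)=False r=False p=False
s_2={p,q,r}: (r | p)=True r=True p=True
s_3={p,q,r}: (r | p)=True r=True p=True
s_4={q}: (r | p)=False r=False p=False
s_5={s}: (r | p)=False r=False p=False
s_6={p,q}: (r | p)=True r=False p=True
s_7={}: (r | p)=False r=False p=False
G((r | p)) holds globally = False
First violation at position 1.

Answer: 1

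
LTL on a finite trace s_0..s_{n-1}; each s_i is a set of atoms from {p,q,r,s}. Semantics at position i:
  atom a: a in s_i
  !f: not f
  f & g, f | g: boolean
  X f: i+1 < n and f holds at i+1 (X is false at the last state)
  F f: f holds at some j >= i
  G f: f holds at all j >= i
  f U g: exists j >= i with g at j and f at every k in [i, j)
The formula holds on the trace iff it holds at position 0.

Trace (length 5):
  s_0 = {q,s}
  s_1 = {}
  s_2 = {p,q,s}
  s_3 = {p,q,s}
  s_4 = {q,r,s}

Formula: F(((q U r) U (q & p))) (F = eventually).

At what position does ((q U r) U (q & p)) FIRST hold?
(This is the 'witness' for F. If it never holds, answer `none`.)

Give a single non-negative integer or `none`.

Answer: 2

Derivation:
s_0={q,s}: ((q U r) U (q & p))=False (q U r)=False q=True r=False (q & p)=False p=False
s_1={}: ((q U r) U (q & p))=False (q U r)=False q=False r=False (q & p)=False p=False
s_2={p,q,s}: ((q U r) U (q & p))=True (q U r)=True q=True r=False (q & p)=True p=True
s_3={p,q,s}: ((q U r) U (q & p))=True (q U r)=True q=True r=False (q & p)=True p=True
s_4={q,r,s}: ((q U r) U (q & p))=False (q U r)=True q=True r=True (q & p)=False p=False
F(((q U r) U (q & p))) holds; first witness at position 2.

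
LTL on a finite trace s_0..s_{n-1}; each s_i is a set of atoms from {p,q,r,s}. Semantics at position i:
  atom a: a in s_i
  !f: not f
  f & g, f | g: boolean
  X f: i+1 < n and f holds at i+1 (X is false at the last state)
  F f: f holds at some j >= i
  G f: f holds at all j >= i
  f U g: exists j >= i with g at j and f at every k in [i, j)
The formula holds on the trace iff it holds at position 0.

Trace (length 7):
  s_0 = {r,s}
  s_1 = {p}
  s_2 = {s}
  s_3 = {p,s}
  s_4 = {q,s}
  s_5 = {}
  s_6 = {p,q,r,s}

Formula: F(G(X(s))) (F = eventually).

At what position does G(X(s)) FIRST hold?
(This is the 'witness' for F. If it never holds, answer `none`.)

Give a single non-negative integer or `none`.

Answer: none

Derivation:
s_0={r,s}: G(X(s))=False X(s)=False s=True
s_1={p}: G(X(s))=False X(s)=True s=False
s_2={s}: G(X(s))=False X(s)=True s=True
s_3={p,s}: G(X(s))=False X(s)=True s=True
s_4={q,s}: G(X(s))=False X(s)=False s=True
s_5={}: G(X(s))=False X(s)=True s=False
s_6={p,q,r,s}: G(X(s))=False X(s)=False s=True
F(G(X(s))) does not hold (no witness exists).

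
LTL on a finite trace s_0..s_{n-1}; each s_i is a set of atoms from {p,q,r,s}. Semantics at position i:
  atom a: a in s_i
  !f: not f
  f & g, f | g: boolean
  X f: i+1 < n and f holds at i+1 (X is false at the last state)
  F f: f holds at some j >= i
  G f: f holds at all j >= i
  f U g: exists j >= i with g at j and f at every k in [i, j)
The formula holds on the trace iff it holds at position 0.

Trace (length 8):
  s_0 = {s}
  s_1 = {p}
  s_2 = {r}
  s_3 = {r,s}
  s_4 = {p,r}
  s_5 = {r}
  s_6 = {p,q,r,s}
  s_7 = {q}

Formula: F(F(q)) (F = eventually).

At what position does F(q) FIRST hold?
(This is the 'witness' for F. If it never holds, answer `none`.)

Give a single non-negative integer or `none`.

Answer: 0

Derivation:
s_0={s}: F(q)=True q=False
s_1={p}: F(q)=True q=False
s_2={r}: F(q)=True q=False
s_3={r,s}: F(q)=True q=False
s_4={p,r}: F(q)=True q=False
s_5={r}: F(q)=True q=False
s_6={p,q,r,s}: F(q)=True q=True
s_7={q}: F(q)=True q=True
F(F(q)) holds; first witness at position 0.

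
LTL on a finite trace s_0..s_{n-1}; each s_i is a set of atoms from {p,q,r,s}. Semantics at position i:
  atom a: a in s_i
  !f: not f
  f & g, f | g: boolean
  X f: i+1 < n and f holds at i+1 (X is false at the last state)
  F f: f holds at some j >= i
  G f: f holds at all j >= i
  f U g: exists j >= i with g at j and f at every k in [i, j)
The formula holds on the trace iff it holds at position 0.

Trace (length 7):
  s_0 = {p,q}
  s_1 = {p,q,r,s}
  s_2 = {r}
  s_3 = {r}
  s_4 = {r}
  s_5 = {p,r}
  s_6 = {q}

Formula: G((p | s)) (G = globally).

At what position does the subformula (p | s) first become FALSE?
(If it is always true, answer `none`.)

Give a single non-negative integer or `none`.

s_0={p,q}: (p | s)=True p=True s=False
s_1={p,q,r,s}: (p | s)=True p=True s=True
s_2={r}: (p | s)=False p=False s=False
s_3={r}: (p | s)=False p=False s=False
s_4={r}: (p | s)=False p=False s=False
s_5={p,r}: (p | s)=True p=True s=False
s_6={q}: (p | s)=False p=False s=False
G((p | s)) holds globally = False
First violation at position 2.

Answer: 2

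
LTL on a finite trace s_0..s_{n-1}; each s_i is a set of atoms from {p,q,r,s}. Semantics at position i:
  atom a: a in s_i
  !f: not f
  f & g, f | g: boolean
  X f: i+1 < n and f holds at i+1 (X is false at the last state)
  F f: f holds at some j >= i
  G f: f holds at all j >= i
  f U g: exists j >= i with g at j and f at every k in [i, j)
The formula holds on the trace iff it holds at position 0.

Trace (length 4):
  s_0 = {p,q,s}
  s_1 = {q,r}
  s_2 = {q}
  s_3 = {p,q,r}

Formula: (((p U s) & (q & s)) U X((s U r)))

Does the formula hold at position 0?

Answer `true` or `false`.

s_0={p,q,s}: (((p U s) & (q & s)) U X((s U r)))=True ((p U s) & (q & s))=True (p U s)=True p=True s=True (q & s)=True q=True X((s U r))=True (s U r)=True r=False
s_1={q,r}: (((p U s) & (q & s)) U X((s U r)))=False ((p U s) & (q & s))=False (p U s)=False p=False s=False (q & s)=False q=True X((s U r))=False (s U r)=True r=True
s_2={q}: (((p U s) & (q & s)) U X((s U r)))=True ((p U s) & (q & s))=False (p U s)=False p=False s=False (q & s)=False q=True X((s U r))=True (s U r)=False r=False
s_3={p,q,r}: (((p U s) & (q & s)) U X((s U r)))=False ((p U s) & (q & s))=False (p U s)=False p=True s=False (q & s)=False q=True X((s U r))=False (s U r)=True r=True

Answer: true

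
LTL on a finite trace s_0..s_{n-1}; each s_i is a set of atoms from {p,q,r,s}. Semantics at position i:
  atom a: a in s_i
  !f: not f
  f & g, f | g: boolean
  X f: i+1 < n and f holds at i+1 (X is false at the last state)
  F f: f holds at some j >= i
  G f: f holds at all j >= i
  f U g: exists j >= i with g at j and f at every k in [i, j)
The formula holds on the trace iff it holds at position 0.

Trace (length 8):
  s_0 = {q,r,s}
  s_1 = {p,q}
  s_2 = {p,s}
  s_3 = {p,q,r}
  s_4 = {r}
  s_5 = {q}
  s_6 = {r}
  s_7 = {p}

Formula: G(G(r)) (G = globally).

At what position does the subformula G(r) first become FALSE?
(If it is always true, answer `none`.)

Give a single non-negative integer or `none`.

Answer: 0

Derivation:
s_0={q,r,s}: G(r)=False r=True
s_1={p,q}: G(r)=False r=False
s_2={p,s}: G(r)=False r=False
s_3={p,q,r}: G(r)=False r=True
s_4={r}: G(r)=False r=True
s_5={q}: G(r)=False r=False
s_6={r}: G(r)=False r=True
s_7={p}: G(r)=False r=False
G(G(r)) holds globally = False
First violation at position 0.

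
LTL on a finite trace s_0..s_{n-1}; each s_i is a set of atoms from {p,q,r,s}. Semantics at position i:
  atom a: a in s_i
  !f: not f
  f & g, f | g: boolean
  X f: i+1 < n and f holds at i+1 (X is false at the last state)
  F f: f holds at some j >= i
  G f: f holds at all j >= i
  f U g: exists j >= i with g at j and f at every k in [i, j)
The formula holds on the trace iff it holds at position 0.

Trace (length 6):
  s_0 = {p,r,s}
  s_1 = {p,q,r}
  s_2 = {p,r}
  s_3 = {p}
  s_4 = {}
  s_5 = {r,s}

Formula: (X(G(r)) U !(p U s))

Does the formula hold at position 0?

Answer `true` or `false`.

s_0={p,r,s}: (X(G(r)) U !(p U s))=False X(G(r))=False G(r)=False r=True !(p U s)=False (p U s)=True p=True s=True
s_1={p,q,r}: (X(G(r)) U !(p U s))=True X(G(r))=False G(r)=False r=True !(p U s)=True (p U s)=False p=True s=False
s_2={p,r}: (X(G(r)) U !(p U s))=True X(G(r))=False G(r)=False r=True !(p U s)=True (p U s)=False p=True s=False
s_3={p}: (X(G(r)) U !(p U s))=True X(G(r))=False G(r)=False r=False !(p U s)=True (p U s)=False p=True s=False
s_4={}: (X(G(r)) U !(p U s))=True X(G(r))=True G(r)=False r=False !(p U s)=True (p U s)=False p=False s=False
s_5={r,s}: (X(G(r)) U !(p U s))=False X(G(r))=False G(r)=True r=True !(p U s)=False (p U s)=True p=False s=True

Answer: false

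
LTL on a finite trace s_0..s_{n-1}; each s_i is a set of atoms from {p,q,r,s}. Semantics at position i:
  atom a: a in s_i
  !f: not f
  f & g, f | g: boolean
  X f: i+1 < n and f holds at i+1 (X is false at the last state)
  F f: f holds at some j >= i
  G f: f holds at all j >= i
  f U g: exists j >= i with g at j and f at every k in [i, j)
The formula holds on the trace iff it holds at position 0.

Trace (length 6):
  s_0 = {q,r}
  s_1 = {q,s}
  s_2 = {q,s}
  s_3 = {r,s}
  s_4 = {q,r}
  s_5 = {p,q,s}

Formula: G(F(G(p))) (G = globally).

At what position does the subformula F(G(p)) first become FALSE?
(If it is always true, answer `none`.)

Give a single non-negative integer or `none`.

Answer: none

Derivation:
s_0={q,r}: F(G(p))=True G(p)=False p=False
s_1={q,s}: F(G(p))=True G(p)=False p=False
s_2={q,s}: F(G(p))=True G(p)=False p=False
s_3={r,s}: F(G(p))=True G(p)=False p=False
s_4={q,r}: F(G(p))=True G(p)=False p=False
s_5={p,q,s}: F(G(p))=True G(p)=True p=True
G(F(G(p))) holds globally = True
No violation — formula holds at every position.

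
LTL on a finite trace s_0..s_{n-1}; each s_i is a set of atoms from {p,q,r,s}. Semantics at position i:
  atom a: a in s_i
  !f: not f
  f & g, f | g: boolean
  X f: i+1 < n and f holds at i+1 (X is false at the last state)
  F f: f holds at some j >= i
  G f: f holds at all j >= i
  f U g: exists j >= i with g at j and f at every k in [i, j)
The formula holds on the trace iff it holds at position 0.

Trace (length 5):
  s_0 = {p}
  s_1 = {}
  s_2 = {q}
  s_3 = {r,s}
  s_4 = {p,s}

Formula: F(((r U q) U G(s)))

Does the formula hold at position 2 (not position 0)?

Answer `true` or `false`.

s_0={p}: F(((r U q) U G(s)))=True ((r U q) U G(s))=False (r U q)=False r=False q=False G(s)=False s=False
s_1={}: F(((r U q) U G(s)))=True ((r U q) U G(s))=False (r U q)=False r=False q=False G(s)=False s=False
s_2={q}: F(((r U q) U G(s)))=True ((r U q) U G(s))=True (r U q)=True r=False q=True G(s)=False s=False
s_3={r,s}: F(((r U q) U G(s)))=True ((r U q) U G(s))=True (r U q)=False r=True q=False G(s)=True s=True
s_4={p,s}: F(((r U q) U G(s)))=True ((r U q) U G(s))=True (r U q)=False r=False q=False G(s)=True s=True
Evaluating at position 2: result = True

Answer: true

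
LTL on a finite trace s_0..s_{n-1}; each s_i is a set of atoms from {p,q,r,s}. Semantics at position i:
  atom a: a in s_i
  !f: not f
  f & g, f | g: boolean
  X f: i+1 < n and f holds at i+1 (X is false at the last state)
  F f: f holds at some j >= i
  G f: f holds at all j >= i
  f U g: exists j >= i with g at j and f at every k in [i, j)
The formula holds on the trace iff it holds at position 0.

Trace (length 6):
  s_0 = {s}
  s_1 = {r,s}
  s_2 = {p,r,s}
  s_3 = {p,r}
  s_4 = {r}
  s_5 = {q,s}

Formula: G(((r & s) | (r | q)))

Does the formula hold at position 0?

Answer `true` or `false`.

s_0={s}: G(((r & s) | (r | q)))=False ((r & s) | (r | q))=False (r & s)=False r=False s=True (r | q)=False q=False
s_1={r,s}: G(((r & s) | (r | q)))=True ((r & s) | (r | q))=True (r & s)=True r=True s=True (r | q)=True q=False
s_2={p,r,s}: G(((r & s) | (r | q)))=True ((r & s) | (r | q))=True (r & s)=True r=True s=True (r | q)=True q=False
s_3={p,r}: G(((r & s) | (r | q)))=True ((r & s) | (r | q))=True (r & s)=False r=True s=False (r | q)=True q=False
s_4={r}: G(((r & s) | (r | q)))=True ((r & s) | (r | q))=True (r & s)=False r=True s=False (r | q)=True q=False
s_5={q,s}: G(((r & s) | (r | q)))=True ((r & s) | (r | q))=True (r & s)=False r=False s=True (r | q)=True q=True

Answer: false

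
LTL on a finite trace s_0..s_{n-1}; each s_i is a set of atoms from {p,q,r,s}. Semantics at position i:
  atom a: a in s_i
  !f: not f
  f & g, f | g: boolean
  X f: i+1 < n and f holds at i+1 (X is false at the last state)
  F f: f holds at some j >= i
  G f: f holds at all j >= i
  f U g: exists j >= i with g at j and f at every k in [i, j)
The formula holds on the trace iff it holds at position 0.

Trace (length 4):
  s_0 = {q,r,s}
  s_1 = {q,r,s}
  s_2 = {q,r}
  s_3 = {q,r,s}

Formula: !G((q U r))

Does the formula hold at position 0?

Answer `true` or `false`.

s_0={q,r,s}: !G((q U r))=False G((q U r))=True (q U r)=True q=True r=True
s_1={q,r,s}: !G((q U r))=False G((q U r))=True (q U r)=True q=True r=True
s_2={q,r}: !G((q U r))=False G((q U r))=True (q U r)=True q=True r=True
s_3={q,r,s}: !G((q U r))=False G((q U r))=True (q U r)=True q=True r=True

Answer: false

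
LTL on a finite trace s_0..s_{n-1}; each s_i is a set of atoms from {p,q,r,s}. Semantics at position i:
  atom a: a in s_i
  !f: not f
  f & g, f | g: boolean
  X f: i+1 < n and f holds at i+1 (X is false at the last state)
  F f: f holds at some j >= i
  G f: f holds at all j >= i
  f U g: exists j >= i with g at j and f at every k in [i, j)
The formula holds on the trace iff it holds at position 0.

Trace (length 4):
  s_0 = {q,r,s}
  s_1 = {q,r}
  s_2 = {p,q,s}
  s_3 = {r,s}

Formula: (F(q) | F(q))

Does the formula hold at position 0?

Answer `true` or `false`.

Answer: true

Derivation:
s_0={q,r,s}: (F(q) | F(q))=True F(q)=True q=True
s_1={q,r}: (F(q) | F(q))=True F(q)=True q=True
s_2={p,q,s}: (F(q) | F(q))=True F(q)=True q=True
s_3={r,s}: (F(q) | F(q))=False F(q)=False q=False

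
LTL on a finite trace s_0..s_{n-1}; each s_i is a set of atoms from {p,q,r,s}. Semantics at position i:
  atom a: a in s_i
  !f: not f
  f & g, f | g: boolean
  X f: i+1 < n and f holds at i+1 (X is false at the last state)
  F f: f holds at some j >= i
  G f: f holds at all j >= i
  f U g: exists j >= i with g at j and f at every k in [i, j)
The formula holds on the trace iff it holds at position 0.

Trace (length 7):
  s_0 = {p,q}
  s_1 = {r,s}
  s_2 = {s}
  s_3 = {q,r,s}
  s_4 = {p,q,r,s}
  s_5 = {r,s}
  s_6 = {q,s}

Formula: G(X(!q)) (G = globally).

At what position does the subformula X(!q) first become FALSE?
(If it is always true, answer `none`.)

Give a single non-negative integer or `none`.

Answer: 2

Derivation:
s_0={p,q}: X(!q)=True !q=False q=True
s_1={r,s}: X(!q)=True !q=True q=False
s_2={s}: X(!q)=False !q=True q=False
s_3={q,r,s}: X(!q)=False !q=False q=True
s_4={p,q,r,s}: X(!q)=True !q=False q=True
s_5={r,s}: X(!q)=False !q=True q=False
s_6={q,s}: X(!q)=False !q=False q=True
G(X(!q)) holds globally = False
First violation at position 2.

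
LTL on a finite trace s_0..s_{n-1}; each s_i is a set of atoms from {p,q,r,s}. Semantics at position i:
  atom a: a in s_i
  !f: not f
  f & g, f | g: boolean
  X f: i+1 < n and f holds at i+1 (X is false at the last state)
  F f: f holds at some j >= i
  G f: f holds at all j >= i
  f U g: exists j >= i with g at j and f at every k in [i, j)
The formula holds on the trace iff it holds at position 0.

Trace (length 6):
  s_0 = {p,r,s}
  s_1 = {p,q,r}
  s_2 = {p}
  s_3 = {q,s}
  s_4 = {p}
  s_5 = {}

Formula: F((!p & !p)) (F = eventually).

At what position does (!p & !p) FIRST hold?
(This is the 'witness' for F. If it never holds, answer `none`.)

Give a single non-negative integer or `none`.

s_0={p,r,s}: (!p & !p)=False !p=False p=True
s_1={p,q,r}: (!p & !p)=False !p=False p=True
s_2={p}: (!p & !p)=False !p=False p=True
s_3={q,s}: (!p & !p)=True !p=True p=False
s_4={p}: (!p & !p)=False !p=False p=True
s_5={}: (!p & !p)=True !p=True p=False
F((!p & !p)) holds; first witness at position 3.

Answer: 3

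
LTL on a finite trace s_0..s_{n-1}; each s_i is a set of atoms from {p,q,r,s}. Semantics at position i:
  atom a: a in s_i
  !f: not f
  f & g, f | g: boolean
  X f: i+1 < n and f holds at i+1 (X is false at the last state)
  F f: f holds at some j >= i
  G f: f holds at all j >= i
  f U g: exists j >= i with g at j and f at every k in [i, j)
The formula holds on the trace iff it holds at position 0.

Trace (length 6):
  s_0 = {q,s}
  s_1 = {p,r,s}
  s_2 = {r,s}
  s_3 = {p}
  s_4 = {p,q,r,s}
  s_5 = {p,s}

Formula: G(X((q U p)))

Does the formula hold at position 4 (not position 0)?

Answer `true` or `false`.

Answer: false

Derivation:
s_0={q,s}: G(X((q U p)))=False X((q U p))=True (q U p)=True q=True p=False
s_1={p,r,s}: G(X((q U p)))=False X((q U p))=False (q U p)=True q=False p=True
s_2={r,s}: G(X((q U p)))=False X((q U p))=True (q U p)=False q=False p=False
s_3={p}: G(X((q U p)))=False X((q U p))=True (q U p)=True q=False p=True
s_4={p,q,r,s}: G(X((q U p)))=False X((q U p))=True (q U p)=True q=True p=True
s_5={p,s}: G(X((q U p)))=False X((q U p))=False (q U p)=True q=False p=True
Evaluating at position 4: result = False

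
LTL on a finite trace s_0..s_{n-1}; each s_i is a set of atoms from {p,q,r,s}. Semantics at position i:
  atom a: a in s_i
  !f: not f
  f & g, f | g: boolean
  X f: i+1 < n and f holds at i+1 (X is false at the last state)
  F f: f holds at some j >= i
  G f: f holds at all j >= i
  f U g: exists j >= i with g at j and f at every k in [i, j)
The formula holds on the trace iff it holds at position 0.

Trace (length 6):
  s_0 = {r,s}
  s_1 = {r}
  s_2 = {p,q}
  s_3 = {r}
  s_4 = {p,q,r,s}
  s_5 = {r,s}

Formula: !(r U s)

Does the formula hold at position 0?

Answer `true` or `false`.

s_0={r,s}: !(r U s)=False (r U s)=True r=True s=True
s_1={r}: !(r U s)=True (r U s)=False r=True s=False
s_2={p,q}: !(r U s)=True (r U s)=False r=False s=False
s_3={r}: !(r U s)=False (r U s)=True r=True s=False
s_4={p,q,r,s}: !(r U s)=False (r U s)=True r=True s=True
s_5={r,s}: !(r U s)=False (r U s)=True r=True s=True

Answer: false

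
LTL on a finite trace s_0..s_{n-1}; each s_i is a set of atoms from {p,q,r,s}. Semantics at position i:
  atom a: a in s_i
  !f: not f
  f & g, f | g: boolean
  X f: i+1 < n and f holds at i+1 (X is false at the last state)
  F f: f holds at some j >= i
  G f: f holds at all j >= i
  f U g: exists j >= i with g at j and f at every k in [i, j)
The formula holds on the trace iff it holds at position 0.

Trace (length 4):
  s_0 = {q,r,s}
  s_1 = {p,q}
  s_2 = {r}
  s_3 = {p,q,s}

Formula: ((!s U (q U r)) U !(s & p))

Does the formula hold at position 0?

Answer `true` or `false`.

Answer: true

Derivation:
s_0={q,r,s}: ((!s U (q U r)) U !(s & p))=True (!s U (q U r))=True !s=False s=True (q U r)=True q=True r=True !(s & p)=True (s & p)=False p=False
s_1={p,q}: ((!s U (q U r)) U !(s & p))=True (!s U (q U r))=True !s=True s=False (q U r)=True q=True r=False !(s & p)=True (s & p)=False p=True
s_2={r}: ((!s U (q U r)) U !(s & p))=True (!s U (q U r))=True !s=True s=False (q U r)=True q=False r=True !(s & p)=True (s & p)=False p=False
s_3={p,q,s}: ((!s U (q U r)) U !(s & p))=False (!s U (q U r))=False !s=False s=True (q U r)=False q=True r=False !(s & p)=False (s & p)=True p=True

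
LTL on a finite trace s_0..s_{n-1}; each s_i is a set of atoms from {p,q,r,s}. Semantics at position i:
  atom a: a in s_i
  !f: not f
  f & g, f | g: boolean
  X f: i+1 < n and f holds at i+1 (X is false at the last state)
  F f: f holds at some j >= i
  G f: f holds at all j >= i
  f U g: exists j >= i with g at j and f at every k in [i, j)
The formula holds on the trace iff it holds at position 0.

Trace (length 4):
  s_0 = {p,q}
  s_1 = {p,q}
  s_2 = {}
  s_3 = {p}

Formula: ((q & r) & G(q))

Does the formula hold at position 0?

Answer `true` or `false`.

Answer: false

Derivation:
s_0={p,q}: ((q & r) & G(q))=False (q & r)=False q=True r=False G(q)=False
s_1={p,q}: ((q & r) & G(q))=False (q & r)=False q=True r=False G(q)=False
s_2={}: ((q & r) & G(q))=False (q & r)=False q=False r=False G(q)=False
s_3={p}: ((q & r) & G(q))=False (q & r)=False q=False r=False G(q)=False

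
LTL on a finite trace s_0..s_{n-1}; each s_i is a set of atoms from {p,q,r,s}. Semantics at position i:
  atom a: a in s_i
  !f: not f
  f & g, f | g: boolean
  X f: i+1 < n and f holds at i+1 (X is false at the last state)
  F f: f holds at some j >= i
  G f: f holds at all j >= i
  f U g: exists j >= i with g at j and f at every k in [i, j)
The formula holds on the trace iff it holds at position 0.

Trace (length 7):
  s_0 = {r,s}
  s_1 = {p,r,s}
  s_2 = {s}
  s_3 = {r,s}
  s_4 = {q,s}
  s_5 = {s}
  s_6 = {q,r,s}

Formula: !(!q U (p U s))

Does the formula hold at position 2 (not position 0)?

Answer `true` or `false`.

s_0={r,s}: !(!q U (p U s))=False (!q U (p U s))=True !q=True q=False (p U s)=True p=False s=True
s_1={p,r,s}: !(!q U (p U s))=False (!q U (p U s))=True !q=True q=False (p U s)=True p=True s=True
s_2={s}: !(!q U (p U s))=False (!q U (p U s))=True !q=True q=False (p U s)=True p=False s=True
s_3={r,s}: !(!q U (p U s))=False (!q U (p U s))=True !q=True q=False (p U s)=True p=False s=True
s_4={q,s}: !(!q U (p U s))=False (!q U (p U s))=True !q=False q=True (p U s)=True p=False s=True
s_5={s}: !(!q U (p U s))=False (!q U (p U s))=True !q=True q=False (p U s)=True p=False s=True
s_6={q,r,s}: !(!q U (p U s))=False (!q U (p U s))=True !q=False q=True (p U s)=True p=False s=True
Evaluating at position 2: result = False

Answer: false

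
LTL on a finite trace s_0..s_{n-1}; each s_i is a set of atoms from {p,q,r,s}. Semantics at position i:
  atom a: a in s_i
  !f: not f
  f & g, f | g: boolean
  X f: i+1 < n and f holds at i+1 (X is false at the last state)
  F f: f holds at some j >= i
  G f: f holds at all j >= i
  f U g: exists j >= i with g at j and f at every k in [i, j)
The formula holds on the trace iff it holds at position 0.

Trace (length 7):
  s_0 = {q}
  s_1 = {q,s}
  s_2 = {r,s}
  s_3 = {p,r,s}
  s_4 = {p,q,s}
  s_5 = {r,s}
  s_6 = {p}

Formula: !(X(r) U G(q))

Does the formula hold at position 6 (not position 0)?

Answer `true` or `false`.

s_0={q}: !(X(r) U G(q))=True (X(r) U G(q))=False X(r)=False r=False G(q)=False q=True
s_1={q,s}: !(X(r) U G(q))=True (X(r) U G(q))=False X(r)=True r=False G(q)=False q=True
s_2={r,s}: !(X(r) U G(q))=True (X(r) U G(q))=False X(r)=True r=True G(q)=False q=False
s_3={p,r,s}: !(X(r) U G(q))=True (X(r) U G(q))=False X(r)=False r=True G(q)=False q=False
s_4={p,q,s}: !(X(r) U G(q))=True (X(r) U G(q))=False X(r)=True r=False G(q)=False q=True
s_5={r,s}: !(X(r) U G(q))=True (X(r) U G(q))=False X(r)=False r=True G(q)=False q=False
s_6={p}: !(X(r) U G(q))=True (X(r) U G(q))=False X(r)=False r=False G(q)=False q=False
Evaluating at position 6: result = True

Answer: true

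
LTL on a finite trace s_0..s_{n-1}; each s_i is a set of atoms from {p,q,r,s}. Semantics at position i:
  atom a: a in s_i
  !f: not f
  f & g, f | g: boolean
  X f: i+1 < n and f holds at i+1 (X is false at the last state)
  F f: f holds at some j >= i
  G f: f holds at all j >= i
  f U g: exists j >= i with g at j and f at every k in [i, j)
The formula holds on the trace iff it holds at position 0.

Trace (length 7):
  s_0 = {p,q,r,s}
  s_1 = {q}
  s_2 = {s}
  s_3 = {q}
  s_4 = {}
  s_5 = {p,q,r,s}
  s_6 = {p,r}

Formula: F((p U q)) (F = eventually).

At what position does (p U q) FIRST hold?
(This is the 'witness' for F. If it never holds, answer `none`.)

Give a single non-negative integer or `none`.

Answer: 0

Derivation:
s_0={p,q,r,s}: (p U q)=True p=True q=True
s_1={q}: (p U q)=True p=False q=True
s_2={s}: (p U q)=False p=False q=False
s_3={q}: (p U q)=True p=False q=True
s_4={}: (p U q)=False p=False q=False
s_5={p,q,r,s}: (p U q)=True p=True q=True
s_6={p,r}: (p U q)=False p=True q=False
F((p U q)) holds; first witness at position 0.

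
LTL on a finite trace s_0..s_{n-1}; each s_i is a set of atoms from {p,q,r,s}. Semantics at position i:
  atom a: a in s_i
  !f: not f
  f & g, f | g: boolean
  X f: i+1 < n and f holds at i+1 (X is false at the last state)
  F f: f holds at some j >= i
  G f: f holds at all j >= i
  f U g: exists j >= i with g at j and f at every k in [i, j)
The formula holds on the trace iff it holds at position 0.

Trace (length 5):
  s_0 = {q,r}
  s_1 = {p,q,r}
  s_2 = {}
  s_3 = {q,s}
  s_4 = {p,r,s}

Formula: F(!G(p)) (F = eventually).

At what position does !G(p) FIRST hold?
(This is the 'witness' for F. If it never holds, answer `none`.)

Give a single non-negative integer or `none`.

Answer: 0

Derivation:
s_0={q,r}: !G(p)=True G(p)=False p=False
s_1={p,q,r}: !G(p)=True G(p)=False p=True
s_2={}: !G(p)=True G(p)=False p=False
s_3={q,s}: !G(p)=True G(p)=False p=False
s_4={p,r,s}: !G(p)=False G(p)=True p=True
F(!G(p)) holds; first witness at position 0.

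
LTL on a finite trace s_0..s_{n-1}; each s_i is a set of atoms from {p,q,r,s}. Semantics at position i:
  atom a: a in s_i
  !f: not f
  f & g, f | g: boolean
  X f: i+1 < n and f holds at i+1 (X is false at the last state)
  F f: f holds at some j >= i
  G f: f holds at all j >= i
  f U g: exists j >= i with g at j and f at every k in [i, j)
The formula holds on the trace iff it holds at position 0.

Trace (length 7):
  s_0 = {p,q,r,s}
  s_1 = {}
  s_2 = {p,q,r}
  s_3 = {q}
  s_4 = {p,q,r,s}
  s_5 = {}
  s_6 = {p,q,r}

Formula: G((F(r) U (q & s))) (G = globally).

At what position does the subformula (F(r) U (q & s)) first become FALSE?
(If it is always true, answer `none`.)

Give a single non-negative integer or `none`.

s_0={p,q,r,s}: (F(r) U (q & s))=True F(r)=True r=True (q & s)=True q=True s=True
s_1={}: (F(r) U (q & s))=True F(r)=True r=False (q & s)=False q=False s=False
s_2={p,q,r}: (F(r) U (q & s))=True F(r)=True r=True (q & s)=False q=True s=False
s_3={q}: (F(r) U (q & s))=True F(r)=True r=False (q & s)=False q=True s=False
s_4={p,q,r,s}: (F(r) U (q & s))=True F(r)=True r=True (q & s)=True q=True s=True
s_5={}: (F(r) U (q & s))=False F(r)=True r=False (q & s)=False q=False s=False
s_6={p,q,r}: (F(r) U (q & s))=False F(r)=True r=True (q & s)=False q=True s=False
G((F(r) U (q & s))) holds globally = False
First violation at position 5.

Answer: 5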